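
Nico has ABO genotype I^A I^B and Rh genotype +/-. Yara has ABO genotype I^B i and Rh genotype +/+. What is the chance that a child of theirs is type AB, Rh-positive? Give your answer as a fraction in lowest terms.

ABO cross I^A I^B × I^B i → offspring phenotypes: 1/4 A, 1/2 B, 1/4 AB.
Rh cross +/- × +/+ → 1 Rh+.
Independent loci: P(type AB, Rh-positive) = 1/4 × 1 = 1/4.

1/4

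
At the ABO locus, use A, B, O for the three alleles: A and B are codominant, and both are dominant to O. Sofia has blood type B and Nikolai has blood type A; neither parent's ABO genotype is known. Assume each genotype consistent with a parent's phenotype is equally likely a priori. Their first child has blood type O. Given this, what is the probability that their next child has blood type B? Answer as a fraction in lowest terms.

1/4

Possible genotypes: Sofia ∈ {BB, BO}; Nikolai ∈ {AA, AO}.
Weight each parental genotype pair by prior × P(type-O child):
  BO × AO: posterior weight 1; P(next child type B) = 1/4.
Weighted sum = 1/4.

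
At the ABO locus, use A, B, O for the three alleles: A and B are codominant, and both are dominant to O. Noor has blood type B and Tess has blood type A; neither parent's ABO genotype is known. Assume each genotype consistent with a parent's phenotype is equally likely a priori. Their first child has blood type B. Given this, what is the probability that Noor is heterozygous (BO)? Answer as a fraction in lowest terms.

Possible genotypes: Noor ∈ {BB, BO}; Tess ∈ {AA, AO}.
Weight each parental genotype pair by prior × P(type-B child):
  BB × AO: posterior weight 2/3.
  BO × AO: posterior weight 1/3.
Sum the posterior weight over pairs where Noor is BO: 1/3.

1/3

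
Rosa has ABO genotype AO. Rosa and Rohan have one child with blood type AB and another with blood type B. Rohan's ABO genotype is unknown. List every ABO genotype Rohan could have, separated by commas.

AB, BB, BO

For each candidate genotype of Rohan, check whether crossing it with AO can produce every observed child phenotype.
  AA → possible child types {A} ✗
  AB → possible child types {A, B, AB} ✓
  AO → possible child types {O, A} ✗
  BB → possible child types {B, AB} ✓
  BO → possible child types {O, A, B, AB} ✓
  OO → possible child types {O, A} ✗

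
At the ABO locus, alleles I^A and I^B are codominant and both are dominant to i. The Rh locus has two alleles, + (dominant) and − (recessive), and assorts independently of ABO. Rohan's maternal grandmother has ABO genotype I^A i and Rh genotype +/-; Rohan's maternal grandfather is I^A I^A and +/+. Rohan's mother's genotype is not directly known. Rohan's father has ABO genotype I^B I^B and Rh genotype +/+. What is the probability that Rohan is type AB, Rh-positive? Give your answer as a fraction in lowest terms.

3/4

Rohan's mother's ABO genotype from I^A i × I^A I^A: 1/2 I^A I^A, 1/2 I^A i.
Crossing each possibility with the father I^B I^B and summing P(type AB): 1/2·1 + 1/2·1/2 = 3/4.
Similarly for Rh via the mother's Rh distribution: P(Rh+) = 1.
Independent loci: 3/4 × 1 = 3/4.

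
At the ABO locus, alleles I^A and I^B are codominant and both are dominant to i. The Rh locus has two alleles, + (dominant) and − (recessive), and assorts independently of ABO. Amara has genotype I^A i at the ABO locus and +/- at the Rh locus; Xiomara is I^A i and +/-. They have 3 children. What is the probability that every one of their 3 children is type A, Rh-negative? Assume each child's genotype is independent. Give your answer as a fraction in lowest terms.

ABO cross I^A i × I^A i → 1/4 O, 3/4 A.
Rh cross +/- × +/- → 3/4 Rh+, 1/4 Rh-; so P(type A, Rh-negative) = 3/4 × 1/4 = 3/16 per child.
All 3 independent: (3/16)^3 = 27/4096.

27/4096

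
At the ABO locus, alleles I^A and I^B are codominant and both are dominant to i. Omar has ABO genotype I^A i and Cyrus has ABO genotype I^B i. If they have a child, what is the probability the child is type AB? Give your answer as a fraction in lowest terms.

1/4

ABO cross I^A i × I^B i → offspring phenotypes: 1/4 O, 1/4 A, 1/4 B, 1/4 AB.
So P(type AB) = 1/4.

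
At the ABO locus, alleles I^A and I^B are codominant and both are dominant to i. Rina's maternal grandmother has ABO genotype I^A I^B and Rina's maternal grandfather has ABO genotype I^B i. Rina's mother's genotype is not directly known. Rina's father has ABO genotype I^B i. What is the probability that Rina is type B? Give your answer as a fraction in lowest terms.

Rina's mother's ABO genotype from I^A I^B × I^B i: 1/4 I^A I^B, 1/4 I^A i, 1/4 I^B I^B, 1/4 I^B i.
Crossing each possibility with the father I^B i and summing P(type B): 1/4·1/2 + 1/4·1/4 + 1/4·1 + 1/4·3/4 = 5/8.

5/8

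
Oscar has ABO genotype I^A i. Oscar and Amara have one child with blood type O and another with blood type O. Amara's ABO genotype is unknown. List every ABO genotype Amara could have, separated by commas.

For each candidate genotype of Amara, check whether crossing it with I^A i can produce every observed child phenotype.
  I^A I^A → possible child types {A} ✗
  I^A I^B → possible child types {A, B, AB} ✗
  I^A i → possible child types {O, A} ✓
  I^B I^B → possible child types {B, AB} ✗
  I^B i → possible child types {O, A, B, AB} ✓
  i i → possible child types {O, A} ✓

I^A i, I^B i, i i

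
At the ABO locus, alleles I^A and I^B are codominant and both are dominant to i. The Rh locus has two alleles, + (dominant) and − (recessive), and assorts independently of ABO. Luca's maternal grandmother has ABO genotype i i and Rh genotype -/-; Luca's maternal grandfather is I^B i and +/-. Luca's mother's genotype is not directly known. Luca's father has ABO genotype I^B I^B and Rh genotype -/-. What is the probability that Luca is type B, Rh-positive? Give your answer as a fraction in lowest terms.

Luca's mother's ABO genotype from i i × I^B i: 1/2 I^B i, 1/2 i i.
Crossing each possibility with the father I^B I^B and summing P(type B): 1/2·1 + 1/2·1 = 1.
Similarly for Rh via the mother's Rh distribution: P(Rh+) = 1/4.
Independent loci: 1 × 1/4 = 1/4.

1/4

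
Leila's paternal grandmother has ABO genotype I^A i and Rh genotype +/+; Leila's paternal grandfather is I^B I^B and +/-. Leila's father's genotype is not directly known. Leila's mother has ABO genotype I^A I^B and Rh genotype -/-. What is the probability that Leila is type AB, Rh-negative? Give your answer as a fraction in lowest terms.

3/32

Leila's father's ABO genotype from I^A i × I^B I^B: 1/2 I^A I^B, 1/2 I^B i.
Crossing each possibility with the mother I^A I^B and summing P(type AB): 1/2·1/2 + 1/2·1/4 = 3/8.
Similarly for Rh via the father's Rh distribution: P(Rh-) = 1/4.
Independent loci: 3/8 × 1/4 = 3/32.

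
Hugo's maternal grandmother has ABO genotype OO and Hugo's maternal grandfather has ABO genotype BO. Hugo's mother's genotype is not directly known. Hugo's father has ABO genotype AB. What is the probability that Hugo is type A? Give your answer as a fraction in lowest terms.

3/8

Hugo's mother's ABO genotype from OO × BO: 1/2 BO, 1/2 OO.
Crossing each possibility with the father AB and summing P(type A): 1/2·1/4 + 1/2·1/2 = 3/8.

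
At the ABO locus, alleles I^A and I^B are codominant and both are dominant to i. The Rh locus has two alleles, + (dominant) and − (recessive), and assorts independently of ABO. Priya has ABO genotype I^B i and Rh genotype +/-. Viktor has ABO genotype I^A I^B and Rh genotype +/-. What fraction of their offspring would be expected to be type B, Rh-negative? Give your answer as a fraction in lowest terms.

ABO cross I^B i × I^A I^B → offspring phenotypes: 1/4 A, 1/2 B, 1/4 AB.
Rh cross +/- × +/- → 3/4 Rh+, 1/4 Rh-.
Independent loci: P(type B, Rh-negative) = 1/2 × 1/4 = 1/8.

1/8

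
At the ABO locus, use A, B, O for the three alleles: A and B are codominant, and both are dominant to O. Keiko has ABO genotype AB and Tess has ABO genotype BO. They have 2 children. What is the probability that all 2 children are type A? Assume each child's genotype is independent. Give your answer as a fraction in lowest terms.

ABO cross AB × BO → 1/4 A, 1/2 B, 1/4 AB.
So P(type A) = 1/4 per child.
All 2 independent: (1/4)^2 = 1/16.

1/16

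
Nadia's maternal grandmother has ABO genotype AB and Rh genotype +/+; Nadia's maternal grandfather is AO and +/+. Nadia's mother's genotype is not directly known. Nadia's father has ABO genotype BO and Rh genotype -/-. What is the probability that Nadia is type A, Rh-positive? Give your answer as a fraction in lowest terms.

Nadia's mother's ABO genotype from AB × AO: 1/4 AA, 1/4 AB, 1/4 AO, 1/4 BO.
Crossing each possibility with the father BO and summing P(type A): 1/4·1/2 + 1/4·1/4 + 1/4·1/4 + 1/4·0 = 1/4.
Similarly for Rh via the mother's Rh distribution: P(Rh+) = 1.
Independent loci: 1/4 × 1 = 1/4.

1/4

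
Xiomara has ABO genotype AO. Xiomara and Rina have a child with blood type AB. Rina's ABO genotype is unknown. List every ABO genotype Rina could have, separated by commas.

AB, BB, BO

For each candidate genotype of Rina, check whether crossing it with AO can produce every observed child phenotype.
  AA → possible child types {A} ✗
  AB → possible child types {A, B, AB} ✓
  AO → possible child types {O, A} ✗
  BB → possible child types {B, AB} ✓
  BO → possible child types {O, A, B, AB} ✓
  OO → possible child types {O, A} ✗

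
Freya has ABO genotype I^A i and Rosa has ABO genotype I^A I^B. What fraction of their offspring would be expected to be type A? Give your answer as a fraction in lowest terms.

1/2

ABO cross I^A i × I^A I^B → offspring phenotypes: 1/2 A, 1/4 B, 1/4 AB.
So P(type A) = 1/2.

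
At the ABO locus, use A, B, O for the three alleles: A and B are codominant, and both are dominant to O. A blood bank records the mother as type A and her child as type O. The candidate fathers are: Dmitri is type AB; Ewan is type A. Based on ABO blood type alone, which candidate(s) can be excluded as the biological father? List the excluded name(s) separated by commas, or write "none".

A candidate is excluded only if no genotype consistent with his phenotype could produce a type O child with a type A mother.
Dmitri (type AB): no genotype consistent with that phenotype can produce a type-O child with a type-A mother.

Dmitri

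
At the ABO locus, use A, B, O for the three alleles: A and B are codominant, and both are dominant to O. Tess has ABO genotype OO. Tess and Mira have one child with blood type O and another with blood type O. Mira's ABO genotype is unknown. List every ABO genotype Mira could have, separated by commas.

AO, BO, OO

For each candidate genotype of Mira, check whether crossing it with OO can produce every observed child phenotype.
  AA → possible child types {A} ✗
  AB → possible child types {A, B} ✗
  AO → possible child types {O, A} ✓
  BB → possible child types {B} ✗
  BO → possible child types {O, B} ✓
  OO → possible child types {O} ✓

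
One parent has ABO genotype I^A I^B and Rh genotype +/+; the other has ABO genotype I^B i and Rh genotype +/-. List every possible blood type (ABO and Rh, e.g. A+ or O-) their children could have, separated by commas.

A+, B+, AB+

Gametes from I^A I^B × I^B i give offspring ABO genotypes I^A I^B, I^A i, I^B I^B, I^B i, i.e. phenotypes A, B, AB.
Rh cross +/+ × +/- → phenotypes Rh+.
Combining independently: A+, B+, AB+.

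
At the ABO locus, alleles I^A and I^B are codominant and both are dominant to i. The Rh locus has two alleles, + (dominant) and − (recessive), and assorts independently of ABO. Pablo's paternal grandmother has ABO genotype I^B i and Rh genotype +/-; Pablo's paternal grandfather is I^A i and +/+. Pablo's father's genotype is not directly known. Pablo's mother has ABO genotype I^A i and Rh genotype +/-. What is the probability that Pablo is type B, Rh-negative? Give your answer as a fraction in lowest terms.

Pablo's father's ABO genotype from I^B i × I^A i: 1/4 I^A I^B, 1/4 I^A i, 1/4 I^B i, 1/4 i i.
Crossing each possibility with the mother I^A i and summing P(type B): 1/4·1/4 + 1/4·0 + 1/4·1/4 + 1/4·0 = 1/8.
Similarly for Rh via the father's Rh distribution: P(Rh-) = 1/8.
Independent loci: 1/8 × 1/8 = 1/64.

1/64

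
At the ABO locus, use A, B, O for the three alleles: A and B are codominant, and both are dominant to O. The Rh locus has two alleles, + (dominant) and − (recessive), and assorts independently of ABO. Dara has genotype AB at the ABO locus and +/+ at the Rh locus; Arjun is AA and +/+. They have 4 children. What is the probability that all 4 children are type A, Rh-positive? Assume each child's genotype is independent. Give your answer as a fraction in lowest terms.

ABO cross AB × AA → 1/2 A, 1/2 AB.
Rh cross +/+ × +/+ → 1 Rh+; so P(type A, Rh-positive) = 1/2 × 1 = 1/2 per child.
All 4 independent: (1/2)^4 = 1/16.

1/16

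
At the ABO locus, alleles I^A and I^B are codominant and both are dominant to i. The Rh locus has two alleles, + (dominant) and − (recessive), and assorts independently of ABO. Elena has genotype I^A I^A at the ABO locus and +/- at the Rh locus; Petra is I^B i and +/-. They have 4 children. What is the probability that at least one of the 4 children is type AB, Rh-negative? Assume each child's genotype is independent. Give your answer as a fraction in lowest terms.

1695/4096

ABO cross I^A I^A × I^B i → 1/2 A, 1/2 AB.
Rh cross +/- × +/- → 3/4 Rh+, 1/4 Rh-; so P(type AB, Rh-negative) = 1/2 × 1/4 = 1/8 per child.
P(none) = (7/8)^4 = 2401/4096; P(at least one) = 1 − 2401/4096 = 1695/4096.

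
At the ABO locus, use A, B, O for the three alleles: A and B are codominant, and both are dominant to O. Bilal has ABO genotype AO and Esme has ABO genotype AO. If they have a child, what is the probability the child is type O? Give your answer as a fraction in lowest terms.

1/4

ABO cross AO × AO → offspring phenotypes: 1/4 O, 3/4 A.
So P(type O) = 1/4.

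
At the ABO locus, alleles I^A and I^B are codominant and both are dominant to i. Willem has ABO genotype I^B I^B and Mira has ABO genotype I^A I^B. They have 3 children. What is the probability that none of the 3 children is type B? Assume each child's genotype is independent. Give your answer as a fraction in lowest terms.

1/8

ABO cross I^B I^B × I^A I^B → 1/2 B, 1/2 AB.
So P(type B) = 1/2 per child.
P(not type B) = 1/2 for one child; (1/2)^3 = 1/8.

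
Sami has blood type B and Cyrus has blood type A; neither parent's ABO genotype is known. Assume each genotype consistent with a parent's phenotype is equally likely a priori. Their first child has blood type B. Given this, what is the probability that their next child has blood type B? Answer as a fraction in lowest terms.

5/12

Possible genotypes: Sami ∈ {I^B I^B, I^B i}; Cyrus ∈ {I^A I^A, I^A i}.
Weight each parental genotype pair by prior × P(type-B child):
  I^B I^B × I^A i: posterior weight 2/3; P(next child type B) = 1/2.
  I^B i × I^A i: posterior weight 1/3; P(next child type B) = 1/4.
Weighted sum = 5/12.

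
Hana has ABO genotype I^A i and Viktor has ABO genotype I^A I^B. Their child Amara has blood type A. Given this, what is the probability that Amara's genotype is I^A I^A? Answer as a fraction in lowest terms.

1/2

Cross I^A i × I^A I^B → 1/4 I^A I^A, 1/4 I^A I^B, 1/4 I^A i, 1/4 I^B i.
Type-A genotypes among offspring: I^A I^A (1/4), I^A i (1/4); total 1/2.
P(I^A I^A | type A) = (1/4) / (1/2) = 1/2.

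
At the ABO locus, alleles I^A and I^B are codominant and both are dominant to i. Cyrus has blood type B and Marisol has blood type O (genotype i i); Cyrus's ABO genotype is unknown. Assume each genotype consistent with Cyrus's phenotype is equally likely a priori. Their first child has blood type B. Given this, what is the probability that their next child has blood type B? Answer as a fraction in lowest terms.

5/6

Possible genotypes: Cyrus ∈ {I^B I^B, I^B i}; Marisol ∈ {i i}.
Weight each parental genotype pair by prior × P(type-B child):
  I^B I^B × i i: posterior weight 2/3; P(next child type B) = 1.
  I^B i × i i: posterior weight 1/3; P(next child type B) = 1/2.
Weighted sum = 5/6.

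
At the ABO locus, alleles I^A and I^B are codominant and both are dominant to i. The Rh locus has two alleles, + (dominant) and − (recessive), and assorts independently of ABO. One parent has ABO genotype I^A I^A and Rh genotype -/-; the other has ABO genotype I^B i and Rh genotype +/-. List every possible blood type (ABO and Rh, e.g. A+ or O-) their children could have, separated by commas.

Gametes from I^A I^A × I^B i give offspring ABO genotypes I^A I^B, I^A i, i.e. phenotypes A, AB.
Rh cross -/- × +/- → phenotypes Rh+, Rh-.
Combining independently: A+, A-, AB+, AB-.

A+, A-, AB+, AB-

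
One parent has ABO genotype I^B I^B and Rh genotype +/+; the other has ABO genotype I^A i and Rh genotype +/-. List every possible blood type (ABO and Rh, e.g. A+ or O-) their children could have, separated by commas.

B+, AB+

Gametes from I^B I^B × I^A i give offspring ABO genotypes I^A I^B, I^B i, i.e. phenotypes B, AB.
Rh cross +/+ × +/- → phenotypes Rh+.
Combining independently: B+, AB+.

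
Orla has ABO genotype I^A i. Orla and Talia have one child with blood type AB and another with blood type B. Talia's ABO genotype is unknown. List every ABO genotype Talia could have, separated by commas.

I^A I^B, I^B I^B, I^B i

For each candidate genotype of Talia, check whether crossing it with I^A i can produce every observed child phenotype.
  I^A I^A → possible child types {A} ✗
  I^A I^B → possible child types {A, B, AB} ✓
  I^A i → possible child types {O, A} ✗
  I^B I^B → possible child types {B, AB} ✓
  I^B i → possible child types {O, A, B, AB} ✓
  i i → possible child types {O, A} ✗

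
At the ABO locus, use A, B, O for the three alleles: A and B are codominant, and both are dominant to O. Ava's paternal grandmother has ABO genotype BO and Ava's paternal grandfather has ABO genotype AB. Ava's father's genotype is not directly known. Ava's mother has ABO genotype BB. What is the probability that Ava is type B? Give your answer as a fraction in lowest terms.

Ava's father's ABO genotype from BO × AB: 1/4 AB, 1/4 AO, 1/4 BB, 1/4 BO.
Crossing each possibility with the mother BB and summing P(type B): 1/4·1/2 + 1/4·1/2 + 1/4·1 + 1/4·1 = 3/4.

3/4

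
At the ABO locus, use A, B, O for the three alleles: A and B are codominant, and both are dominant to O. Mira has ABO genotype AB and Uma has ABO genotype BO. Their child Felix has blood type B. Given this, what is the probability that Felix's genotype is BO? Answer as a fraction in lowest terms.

Cross AB × BO → 1/4 AB, 1/4 AO, 1/4 BB, 1/4 BO.
Type-B genotypes among offspring: BB (1/4), BO (1/4); total 1/2.
P(BO | type B) = (1/4) / (1/2) = 1/2.

1/2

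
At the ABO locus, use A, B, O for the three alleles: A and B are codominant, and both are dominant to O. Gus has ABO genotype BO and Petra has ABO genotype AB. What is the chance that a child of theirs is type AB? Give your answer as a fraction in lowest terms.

ABO cross BO × AB → offspring phenotypes: 1/4 A, 1/2 B, 1/4 AB.
So P(type AB) = 1/4.

1/4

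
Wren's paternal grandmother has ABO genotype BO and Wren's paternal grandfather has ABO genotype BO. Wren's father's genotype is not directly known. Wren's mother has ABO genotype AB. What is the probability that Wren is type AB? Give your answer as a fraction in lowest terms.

Wren's father's ABO genotype from BO × BO: 1/4 BB, 1/2 BO, 1/4 OO.
Crossing each possibility with the mother AB and summing P(type AB): 1/4·1/2 + 1/2·1/4 + 1/4·0 = 1/4.

1/4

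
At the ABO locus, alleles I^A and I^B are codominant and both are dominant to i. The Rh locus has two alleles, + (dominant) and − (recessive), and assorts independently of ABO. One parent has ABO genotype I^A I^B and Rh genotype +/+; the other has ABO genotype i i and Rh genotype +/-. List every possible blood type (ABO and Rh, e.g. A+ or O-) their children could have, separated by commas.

A+, B+

Gametes from I^A I^B × i i give offspring ABO genotypes I^A i, I^B i, i.e. phenotypes A, B.
Rh cross +/+ × +/- → phenotypes Rh+.
Combining independently: A+, B+.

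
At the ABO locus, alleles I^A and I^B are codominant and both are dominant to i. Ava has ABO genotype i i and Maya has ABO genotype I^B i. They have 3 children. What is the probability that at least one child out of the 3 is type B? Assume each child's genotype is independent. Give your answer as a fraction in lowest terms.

ABO cross i i × I^B i → 1/2 O, 1/2 B.
So P(type B) = 1/2 per child.
P(none) = (1/2)^3 = 1/8; P(at least one) = 1 − 1/8 = 7/8.

7/8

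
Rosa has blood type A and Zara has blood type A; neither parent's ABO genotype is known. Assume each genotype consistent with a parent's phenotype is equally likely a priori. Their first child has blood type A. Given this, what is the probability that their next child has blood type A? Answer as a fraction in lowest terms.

Possible genotypes: Rosa ∈ {I^A I^A, I^A i}; Zara ∈ {I^A I^A, I^A i}.
Weight each parental genotype pair by prior × P(type-A child):
  I^A I^A × I^A I^A: posterior weight 4/15; P(next child type A) = 1.
  I^A I^A × I^A i: posterior weight 4/15; P(next child type A) = 1.
  I^A i × I^A I^A: posterior weight 4/15; P(next child type A) = 1.
  I^A i × I^A i: posterior weight 1/5; P(next child type A) = 3/4.
Weighted sum = 19/20.

19/20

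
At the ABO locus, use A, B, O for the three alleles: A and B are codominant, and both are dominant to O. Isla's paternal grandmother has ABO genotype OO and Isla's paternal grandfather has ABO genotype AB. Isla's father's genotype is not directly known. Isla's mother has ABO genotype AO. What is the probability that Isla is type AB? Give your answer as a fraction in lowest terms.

1/8

Isla's father's ABO genotype from OO × AB: 1/2 AO, 1/2 BO.
Crossing each possibility with the mother AO and summing P(type AB): 1/2·0 + 1/2·1/4 = 1/8.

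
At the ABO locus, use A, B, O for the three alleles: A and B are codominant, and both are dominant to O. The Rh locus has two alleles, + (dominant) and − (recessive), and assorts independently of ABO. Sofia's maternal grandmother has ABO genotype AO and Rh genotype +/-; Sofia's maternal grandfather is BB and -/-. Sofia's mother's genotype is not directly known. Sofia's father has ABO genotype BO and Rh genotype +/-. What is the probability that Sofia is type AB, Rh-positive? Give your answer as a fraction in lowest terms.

Sofia's mother's ABO genotype from AO × BB: 1/2 AB, 1/2 BO.
Crossing each possibility with the father BO and summing P(type AB): 1/2·1/4 + 1/2·0 = 1/8.
Similarly for Rh via the mother's Rh distribution: P(Rh+) = 5/8.
Independent loci: 1/8 × 5/8 = 5/64.

5/64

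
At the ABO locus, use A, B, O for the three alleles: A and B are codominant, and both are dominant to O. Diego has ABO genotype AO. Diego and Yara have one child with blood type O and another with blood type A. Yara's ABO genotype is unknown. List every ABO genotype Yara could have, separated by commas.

AO, BO, OO

For each candidate genotype of Yara, check whether crossing it with AO can produce every observed child phenotype.
  AA → possible child types {A} ✗
  AB → possible child types {A, B, AB} ✗
  AO → possible child types {O, A} ✓
  BB → possible child types {B, AB} ✗
  BO → possible child types {O, A, B, AB} ✓
  OO → possible child types {O, A} ✓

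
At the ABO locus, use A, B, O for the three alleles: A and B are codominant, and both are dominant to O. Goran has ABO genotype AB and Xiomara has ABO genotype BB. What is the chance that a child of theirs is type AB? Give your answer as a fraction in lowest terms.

1/2

ABO cross AB × BB → offspring phenotypes: 1/2 B, 1/2 AB.
So P(type AB) = 1/2.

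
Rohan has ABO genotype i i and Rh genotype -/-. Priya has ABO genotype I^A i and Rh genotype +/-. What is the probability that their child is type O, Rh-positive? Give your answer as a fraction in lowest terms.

1/4

ABO cross i i × I^A i → offspring phenotypes: 1/2 O, 1/2 A.
Rh cross -/- × +/- → 1/2 Rh+, 1/2 Rh-.
Independent loci: P(type O, Rh-positive) = 1/2 × 1/2 = 1/4.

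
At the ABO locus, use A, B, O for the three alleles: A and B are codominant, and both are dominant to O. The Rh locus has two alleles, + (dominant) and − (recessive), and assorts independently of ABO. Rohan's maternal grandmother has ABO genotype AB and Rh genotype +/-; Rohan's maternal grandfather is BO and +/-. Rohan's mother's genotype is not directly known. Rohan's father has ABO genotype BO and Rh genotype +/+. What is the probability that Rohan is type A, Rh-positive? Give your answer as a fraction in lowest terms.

Rohan's mother's ABO genotype from AB × BO: 1/4 AB, 1/4 AO, 1/4 BB, 1/4 BO.
Crossing each possibility with the father BO and summing P(type A): 1/4·1/4 + 1/4·1/4 + 1/4·0 + 1/4·0 = 1/8.
Similarly for Rh via the mother's Rh distribution: P(Rh+) = 1.
Independent loci: 1/8 × 1 = 1/8.

1/8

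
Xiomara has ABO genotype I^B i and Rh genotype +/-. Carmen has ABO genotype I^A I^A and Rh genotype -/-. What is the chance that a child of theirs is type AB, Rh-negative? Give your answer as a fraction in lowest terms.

1/4

ABO cross I^B i × I^A I^A → offspring phenotypes: 1/2 A, 1/2 AB.
Rh cross +/- × -/- → 1/2 Rh+, 1/2 Rh-.
Independent loci: P(type AB, Rh-negative) = 1/2 × 1/2 = 1/4.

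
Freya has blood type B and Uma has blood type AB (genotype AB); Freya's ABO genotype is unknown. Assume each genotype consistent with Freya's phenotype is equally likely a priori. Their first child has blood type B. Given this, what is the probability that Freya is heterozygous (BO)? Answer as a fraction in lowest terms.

1/2

Possible genotypes: Freya ∈ {BB, BO}; Uma ∈ {AB}.
Weight each parental genotype pair by prior × P(type-B child):
  BB × AB: posterior weight 1/2.
  BO × AB: posterior weight 1/2.
Sum the posterior weight over pairs where Freya is BO: 1/2.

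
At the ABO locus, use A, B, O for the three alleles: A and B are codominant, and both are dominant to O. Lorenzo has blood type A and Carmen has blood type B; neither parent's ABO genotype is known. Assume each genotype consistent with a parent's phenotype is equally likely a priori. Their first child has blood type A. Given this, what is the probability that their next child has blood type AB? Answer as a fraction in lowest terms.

5/12

Possible genotypes: Lorenzo ∈ {AA, AO}; Carmen ∈ {BB, BO}.
Weight each parental genotype pair by prior × P(type-A child):
  AA × BO: posterior weight 2/3; P(next child type AB) = 1/2.
  AO × BO: posterior weight 1/3; P(next child type AB) = 1/4.
Weighted sum = 5/12.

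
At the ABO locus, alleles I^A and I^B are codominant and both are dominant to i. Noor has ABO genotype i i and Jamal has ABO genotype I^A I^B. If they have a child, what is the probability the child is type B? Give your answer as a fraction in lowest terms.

ABO cross i i × I^A I^B → offspring phenotypes: 1/2 A, 1/2 B.
So P(type B) = 1/2.

1/2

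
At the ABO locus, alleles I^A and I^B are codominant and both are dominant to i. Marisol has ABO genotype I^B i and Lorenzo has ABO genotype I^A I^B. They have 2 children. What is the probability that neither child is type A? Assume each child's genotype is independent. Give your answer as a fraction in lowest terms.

9/16

ABO cross I^B i × I^A I^B → 1/4 A, 1/2 B, 1/4 AB.
So P(type A) = 1/4 per child.
P(not type A) = 3/4 for one child; (3/4)^2 = 9/16.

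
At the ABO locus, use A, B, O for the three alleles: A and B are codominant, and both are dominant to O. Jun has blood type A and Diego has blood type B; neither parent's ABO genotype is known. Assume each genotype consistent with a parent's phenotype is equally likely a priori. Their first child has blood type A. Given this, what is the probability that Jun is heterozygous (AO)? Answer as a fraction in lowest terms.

1/3

Possible genotypes: Jun ∈ {AA, AO}; Diego ∈ {BB, BO}.
Weight each parental genotype pair by prior × P(type-A child):
  AA × BO: posterior weight 2/3.
  AO × BO: posterior weight 1/3.
Sum the posterior weight over pairs where Jun is AO: 1/3.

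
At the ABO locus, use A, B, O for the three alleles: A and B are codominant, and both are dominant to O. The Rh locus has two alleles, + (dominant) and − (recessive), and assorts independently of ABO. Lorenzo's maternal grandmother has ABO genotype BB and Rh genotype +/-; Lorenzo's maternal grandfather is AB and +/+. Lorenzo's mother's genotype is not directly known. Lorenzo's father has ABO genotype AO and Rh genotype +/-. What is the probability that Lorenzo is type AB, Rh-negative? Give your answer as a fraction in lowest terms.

3/64

Lorenzo's mother's ABO genotype from BB × AB: 1/2 AB, 1/2 BB.
Crossing each possibility with the father AO and summing P(type AB): 1/2·1/4 + 1/2·1/2 = 3/8.
Similarly for Rh via the mother's Rh distribution: P(Rh-) = 1/8.
Independent loci: 3/8 × 1/8 = 3/64.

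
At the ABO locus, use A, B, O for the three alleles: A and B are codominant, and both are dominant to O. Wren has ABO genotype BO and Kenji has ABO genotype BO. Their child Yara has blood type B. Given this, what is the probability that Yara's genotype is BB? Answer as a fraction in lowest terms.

1/3

Cross BO × BO → 1/4 BB, 1/2 BO, 1/4 OO.
Type-B genotypes among offspring: BB (1/4), BO (1/2); total 3/4.
P(BB | type B) = (1/4) / (3/4) = 1/3.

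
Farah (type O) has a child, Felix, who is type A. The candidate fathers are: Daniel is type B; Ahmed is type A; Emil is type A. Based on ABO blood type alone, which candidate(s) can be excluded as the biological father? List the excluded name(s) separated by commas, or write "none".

A candidate is excluded only if no genotype consistent with his phenotype could produce a type A child with a type O mother.
Daniel (type B): no genotype consistent with that phenotype can produce a type-A child with a type-O mother.

Daniel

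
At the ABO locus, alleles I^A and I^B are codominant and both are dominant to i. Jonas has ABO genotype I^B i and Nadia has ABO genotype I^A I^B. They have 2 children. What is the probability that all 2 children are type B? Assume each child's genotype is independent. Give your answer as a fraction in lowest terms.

1/4

ABO cross I^B i × I^A I^B → 1/4 A, 1/2 B, 1/4 AB.
So P(type B) = 1/2 per child.
All 2 independent: (1/2)^2 = 1/4.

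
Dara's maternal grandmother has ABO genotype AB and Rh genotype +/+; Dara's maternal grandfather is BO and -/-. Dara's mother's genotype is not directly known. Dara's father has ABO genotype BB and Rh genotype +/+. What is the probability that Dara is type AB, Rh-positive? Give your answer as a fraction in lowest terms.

Dara's mother's ABO genotype from AB × BO: 1/4 AB, 1/4 AO, 1/4 BB, 1/4 BO.
Crossing each possibility with the father BB and summing P(type AB): 1/4·1/2 + 1/4·1/2 + 1/4·0 + 1/4·0 = 1/4.
Similarly for Rh via the mother's Rh distribution: P(Rh+) = 1.
Independent loci: 1/4 × 1 = 1/4.

1/4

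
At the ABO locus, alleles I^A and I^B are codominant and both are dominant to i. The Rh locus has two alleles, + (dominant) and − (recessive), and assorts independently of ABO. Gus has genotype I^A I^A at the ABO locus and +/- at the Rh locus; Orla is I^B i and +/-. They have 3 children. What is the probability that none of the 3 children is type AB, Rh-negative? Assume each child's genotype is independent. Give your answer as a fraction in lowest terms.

343/512

ABO cross I^A I^A × I^B i → 1/2 A, 1/2 AB.
Rh cross +/- × +/- → 3/4 Rh+, 1/4 Rh-; so P(type AB, Rh-negative) = 1/2 × 1/4 = 1/8 per child.
P(not type AB, Rh-negative) = 7/8 for one child; (7/8)^3 = 343/512.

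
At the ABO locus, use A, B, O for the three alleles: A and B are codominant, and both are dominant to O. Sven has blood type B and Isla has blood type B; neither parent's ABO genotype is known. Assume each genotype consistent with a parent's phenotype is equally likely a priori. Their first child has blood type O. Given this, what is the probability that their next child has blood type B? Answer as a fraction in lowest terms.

Possible genotypes: Sven ∈ {BB, BO}; Isla ∈ {BB, BO}.
Weight each parental genotype pair by prior × P(type-O child):
  BO × BO: posterior weight 1; P(next child type B) = 3/4.
Weighted sum = 3/4.

3/4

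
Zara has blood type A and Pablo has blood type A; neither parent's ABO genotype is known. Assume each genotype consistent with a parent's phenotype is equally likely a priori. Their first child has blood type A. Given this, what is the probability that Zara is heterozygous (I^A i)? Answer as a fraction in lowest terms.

7/15

Possible genotypes: Zara ∈ {I^A I^A, I^A i}; Pablo ∈ {I^A I^A, I^A i}.
Weight each parental genotype pair by prior × P(type-A child):
  I^A I^A × I^A I^A: posterior weight 4/15.
  I^A I^A × I^A i: posterior weight 4/15.
  I^A i × I^A I^A: posterior weight 4/15.
  I^A i × I^A i: posterior weight 1/5.
Sum the posterior weight over pairs where Zara is I^A i: 7/15.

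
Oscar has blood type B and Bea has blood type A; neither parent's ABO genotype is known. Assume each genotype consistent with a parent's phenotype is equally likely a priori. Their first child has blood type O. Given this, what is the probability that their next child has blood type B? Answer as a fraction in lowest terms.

Possible genotypes: Oscar ∈ {BB, BO}; Bea ∈ {AA, AO}.
Weight each parental genotype pair by prior × P(type-O child):
  BO × AO: posterior weight 1; P(next child type B) = 1/4.
Weighted sum = 1/4.

1/4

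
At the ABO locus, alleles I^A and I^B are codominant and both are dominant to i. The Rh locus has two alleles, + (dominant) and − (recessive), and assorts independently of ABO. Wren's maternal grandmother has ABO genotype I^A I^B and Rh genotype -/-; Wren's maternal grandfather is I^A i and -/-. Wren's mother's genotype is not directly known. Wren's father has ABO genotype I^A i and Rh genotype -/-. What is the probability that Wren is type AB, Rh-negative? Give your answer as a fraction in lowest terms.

1/8

Wren's mother's ABO genotype from I^A I^B × I^A i: 1/4 I^A I^A, 1/4 I^A I^B, 1/4 I^A i, 1/4 I^B i.
Crossing each possibility with the father I^A i and summing P(type AB): 1/4·0 + 1/4·1/4 + 1/4·0 + 1/4·1/4 = 1/8.
Similarly for Rh via the mother's Rh distribution: P(Rh-) = 1.
Independent loci: 1/8 × 1 = 1/8.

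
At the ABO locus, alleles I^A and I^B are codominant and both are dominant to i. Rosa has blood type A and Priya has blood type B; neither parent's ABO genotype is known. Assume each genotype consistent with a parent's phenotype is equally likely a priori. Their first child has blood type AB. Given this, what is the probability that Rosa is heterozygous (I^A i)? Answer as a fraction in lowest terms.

1/3

Possible genotypes: Rosa ∈ {I^A I^A, I^A i}; Priya ∈ {I^B I^B, I^B i}.
Weight each parental genotype pair by prior × P(type-AB child):
  I^A I^A × I^B I^B: posterior weight 4/9.
  I^A I^A × I^B i: posterior weight 2/9.
  I^A i × I^B I^B: posterior weight 2/9.
  I^A i × I^B i: posterior weight 1/9.
Sum the posterior weight over pairs where Rosa is I^A i: 1/3.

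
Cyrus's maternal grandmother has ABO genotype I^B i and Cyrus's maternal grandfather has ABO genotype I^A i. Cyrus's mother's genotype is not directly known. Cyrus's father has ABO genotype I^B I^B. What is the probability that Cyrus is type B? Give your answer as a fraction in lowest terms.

Cyrus's mother's ABO genotype from I^B i × I^A i: 1/4 I^A I^B, 1/4 I^A i, 1/4 I^B i, 1/4 i i.
Crossing each possibility with the father I^B I^B and summing P(type B): 1/4·1/2 + 1/4·1/2 + 1/4·1 + 1/4·1 = 3/4.

3/4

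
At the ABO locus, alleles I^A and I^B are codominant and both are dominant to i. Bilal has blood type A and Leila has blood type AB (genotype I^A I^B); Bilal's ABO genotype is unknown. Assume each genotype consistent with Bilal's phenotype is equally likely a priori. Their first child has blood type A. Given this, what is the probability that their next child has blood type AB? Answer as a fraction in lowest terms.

Possible genotypes: Bilal ∈ {I^A I^A, I^A i}; Leila ∈ {I^A I^B}.
Weight each parental genotype pair by prior × P(type-A child):
  I^A I^A × I^A I^B: posterior weight 1/2; P(next child type AB) = 1/2.
  I^A i × I^A I^B: posterior weight 1/2; P(next child type AB) = 1/4.
Weighted sum = 3/8.

3/8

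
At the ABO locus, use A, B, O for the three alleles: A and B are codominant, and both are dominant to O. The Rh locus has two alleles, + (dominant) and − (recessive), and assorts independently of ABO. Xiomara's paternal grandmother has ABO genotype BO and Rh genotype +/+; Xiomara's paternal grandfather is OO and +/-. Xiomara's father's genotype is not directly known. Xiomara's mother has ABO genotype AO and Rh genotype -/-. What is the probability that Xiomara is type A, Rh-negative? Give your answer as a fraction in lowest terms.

Xiomara's father's ABO genotype from BO × OO: 1/2 BO, 1/2 OO.
Crossing each possibility with the mother AO and summing P(type A): 1/2·1/4 + 1/2·1/2 = 3/8.
Similarly for Rh via the father's Rh distribution: P(Rh-) = 1/4.
Independent loci: 3/8 × 1/4 = 3/32.

3/32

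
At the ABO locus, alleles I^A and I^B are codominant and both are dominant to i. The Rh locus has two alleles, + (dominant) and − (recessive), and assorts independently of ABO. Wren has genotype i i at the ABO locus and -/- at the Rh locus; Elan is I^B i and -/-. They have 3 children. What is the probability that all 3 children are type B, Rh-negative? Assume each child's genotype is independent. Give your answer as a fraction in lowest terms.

1/8

ABO cross i i × I^B i → 1/2 O, 1/2 B.
Rh cross -/- × -/- → 1 Rh-; so P(type B, Rh-negative) = 1/2 × 1 = 1/2 per child.
All 3 independent: (1/2)^3 = 1/8.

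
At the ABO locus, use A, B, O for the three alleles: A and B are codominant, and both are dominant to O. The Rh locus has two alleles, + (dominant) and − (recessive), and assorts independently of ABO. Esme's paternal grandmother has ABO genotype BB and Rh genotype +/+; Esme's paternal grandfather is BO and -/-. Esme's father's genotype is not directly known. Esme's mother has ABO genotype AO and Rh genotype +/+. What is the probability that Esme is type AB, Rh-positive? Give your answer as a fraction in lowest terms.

Esme's father's ABO genotype from BB × BO: 1/2 BB, 1/2 BO.
Crossing each possibility with the mother AO and summing P(type AB): 1/2·1/2 + 1/2·1/4 = 3/8.
Similarly for Rh via the father's Rh distribution: P(Rh+) = 1.
Independent loci: 3/8 × 1 = 3/8.

3/8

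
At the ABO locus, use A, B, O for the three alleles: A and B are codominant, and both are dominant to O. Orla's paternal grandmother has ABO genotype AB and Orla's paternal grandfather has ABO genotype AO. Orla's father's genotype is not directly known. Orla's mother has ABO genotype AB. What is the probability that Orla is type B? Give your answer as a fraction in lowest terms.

1/4

Orla's father's ABO genotype from AB × AO: 1/4 AA, 1/4 AB, 1/4 AO, 1/4 BO.
Crossing each possibility with the mother AB and summing P(type B): 1/4·0 + 1/4·1/4 + 1/4·1/4 + 1/4·1/2 = 1/4.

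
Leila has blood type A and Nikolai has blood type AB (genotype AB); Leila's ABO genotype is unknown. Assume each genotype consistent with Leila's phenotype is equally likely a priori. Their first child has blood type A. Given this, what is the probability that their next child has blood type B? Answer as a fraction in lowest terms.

1/8

Possible genotypes: Leila ∈ {AA, AO}; Nikolai ∈ {AB}.
Weight each parental genotype pair by prior × P(type-A child):
  AA × AB: posterior weight 1/2; P(next child type B) = 0.
  AO × AB: posterior weight 1/2; P(next child type B) = 1/4.
Weighted sum = 1/8.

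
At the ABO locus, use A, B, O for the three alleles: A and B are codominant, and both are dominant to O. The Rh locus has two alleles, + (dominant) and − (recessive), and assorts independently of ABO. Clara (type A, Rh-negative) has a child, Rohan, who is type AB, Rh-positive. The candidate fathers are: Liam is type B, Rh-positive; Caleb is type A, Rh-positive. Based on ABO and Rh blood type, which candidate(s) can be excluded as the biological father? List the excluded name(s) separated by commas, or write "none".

A candidate is excluded only if no genotype consistent with his phenotype could produce a type AB, Rh-positive child with a type A, Rh-negative mother.
Caleb (type A, Rh+): no genotype consistent with that phenotype can produce a type-AB Rh+ child with a type-A mother.

Caleb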